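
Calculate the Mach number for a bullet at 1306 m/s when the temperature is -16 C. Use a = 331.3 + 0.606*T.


a = 331.3 + 0.606*(-16) = 321.604 m/s
M = v/a = 1306/321.604 = 4.061

4.061


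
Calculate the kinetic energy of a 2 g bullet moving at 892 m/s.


E = 0.5*m*v^2 = 0.5*0.002*892^2 = 795.7 J

795.7 J


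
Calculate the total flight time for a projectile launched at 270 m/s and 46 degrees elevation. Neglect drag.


T = 2*v0*sin(theta)/g = 2*270*sin(46°)/9.81 = 39.6 s

39.6 s


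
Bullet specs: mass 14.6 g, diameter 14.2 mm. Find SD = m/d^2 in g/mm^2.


SD = m/d^2 = 14.6/14.2^2 = 0.07241 g/mm^2

0.07241 g/mm^2


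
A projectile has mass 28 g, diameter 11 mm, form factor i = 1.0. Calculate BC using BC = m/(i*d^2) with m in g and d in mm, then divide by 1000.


BC = m/(i*d^2*1000) = 28/(1.0 * 11^2 * 1000) = 0.0002314

0.0002314


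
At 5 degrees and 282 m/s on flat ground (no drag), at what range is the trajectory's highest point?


R = v0^2*sin(2*theta)/g = 282^2*sin(2*5°)/9.81 = 1407.67 m
apex_dist = R/2 = 1407.67/2 = 703.8 m

703.8 m


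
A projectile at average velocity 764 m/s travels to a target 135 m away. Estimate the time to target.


t = d/v = 135/764 = 0.1767 s

0.1767 s


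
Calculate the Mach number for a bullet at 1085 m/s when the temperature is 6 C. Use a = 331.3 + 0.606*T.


a = 331.3 + 0.606*(6) = 334.936 m/s
M = v/a = 1085/334.936 = 3.239

3.239


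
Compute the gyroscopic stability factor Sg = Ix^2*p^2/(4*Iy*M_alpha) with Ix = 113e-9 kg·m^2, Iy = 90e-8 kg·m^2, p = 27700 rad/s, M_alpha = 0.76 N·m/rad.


Sg = Ix^2 * p^2 / (4 * Iy * M_alpha) = (113e-9)^2 * 27700^2 / (4 * 90e-8 * 0.76) = 3.581

3.581


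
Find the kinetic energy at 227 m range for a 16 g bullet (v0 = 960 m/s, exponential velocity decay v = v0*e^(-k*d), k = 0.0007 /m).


v = v0*exp(-k*d) = 960*exp(-0.0007*227) = 818.958 m/s
E = 0.5*m*v^2 = 0.5*0.016*818.958^2 = 5366 J

5366 J


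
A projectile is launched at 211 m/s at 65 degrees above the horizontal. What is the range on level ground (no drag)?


R = v0^2 * sin(2*theta) / g = 211^2 * sin(2*65°) / 9.81 = 3477 m

3477 m


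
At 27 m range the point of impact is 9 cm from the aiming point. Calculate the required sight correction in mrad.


1 mrad subtends 1 cm per 10 m of range, so adj = error_cm / (dist_m / 10) = 9 / (27/10) = 3.333 mrad

3.333 mrad


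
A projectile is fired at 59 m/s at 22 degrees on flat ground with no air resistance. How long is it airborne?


T = 2*v0*sin(theta)/g = 2*59*sin(22°)/9.81 = 4.506 s

4.506 s


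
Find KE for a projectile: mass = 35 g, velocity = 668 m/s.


E = 0.5*m*v^2 = 0.5*0.035*668^2 = 7809 J

7809 J


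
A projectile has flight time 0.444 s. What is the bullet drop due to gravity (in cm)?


drop = 0.5*g*t^2 = 0.5*9.81*0.444^2 = 0.966952 m ≈ 96.7 cm

96.7 cm


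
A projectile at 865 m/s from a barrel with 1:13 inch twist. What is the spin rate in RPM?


twist_m = 13*0.0254 = 0.3302 m
spin = v/twist = 865/0.3302 = 2619.624 rev/s
RPM = spin*60 = 2619.624*60 ≈ 157177 RPM

157177 RPM


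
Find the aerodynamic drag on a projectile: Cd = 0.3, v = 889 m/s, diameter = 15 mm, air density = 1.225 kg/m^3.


A = pi*(d/2)^2 = pi*(15/2000)^2 = 1.76715e-04 m^2
Fd = 0.5*Cd*rho*A*v^2 = 0.5*0.3*1.225*1.76715e-04*889^2 = 25.66 N

25.66 N


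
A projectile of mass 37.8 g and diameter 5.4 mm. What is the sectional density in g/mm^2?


SD = m/d^2 = 37.8/5.4^2 = 1.296 g/mm^2

1.296 g/mm^2


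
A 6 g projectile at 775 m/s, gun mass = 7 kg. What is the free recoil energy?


v_r = m_p*v_p/m_gun = 0.006*775/7 = 0.664286 m/s, E_r = 0.5*m_gun*v_r^2 = 0.5*7*0.664286^2 = 1.544 J

1.544 J


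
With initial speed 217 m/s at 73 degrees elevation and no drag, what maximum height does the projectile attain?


H = (v0*sin(theta))^2 / (2g) = (217*sin(73°))^2 / (2*9.81) = 2195 m

2195 m


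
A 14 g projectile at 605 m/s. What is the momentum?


p = m*v = 0.014*605 = 8.47 kg·m/s

8.47 kg·m/s


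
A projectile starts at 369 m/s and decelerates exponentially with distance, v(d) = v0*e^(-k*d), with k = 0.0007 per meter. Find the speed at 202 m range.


v = v0*exp(-k*d) = 369*exp(-0.0007*202) = 320.3 m/s

320.3 m/s


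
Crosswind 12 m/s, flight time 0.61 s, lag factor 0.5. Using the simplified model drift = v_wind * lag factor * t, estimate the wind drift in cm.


drift = v_wind * lag * t = 12 * 0.5 * 0.61 = 3.66 m ≈ 366 cm

366 cm


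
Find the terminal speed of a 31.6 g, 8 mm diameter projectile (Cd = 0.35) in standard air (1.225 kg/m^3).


A = pi*(d/2)^2 = pi*(8/2000)^2 = 5.02655e-05 m^2
vt = sqrt(2mg/(Cd*rho*A)) = sqrt(2*0.0316*9.81/(0.35 * 1.225 * 5.02655e-05)) = 169.6 m/s

169.6 m/s


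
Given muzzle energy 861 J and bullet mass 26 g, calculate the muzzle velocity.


v = sqrt(2*E/m) = sqrt(2*861/0.026) = 257.4 m/s

257.4 m/s


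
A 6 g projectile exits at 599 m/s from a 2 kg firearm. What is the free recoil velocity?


v_recoil = m_p * v_p / m_gun = 0.006 * 599 / 2 = 1.797 m/s

1.797 m/s


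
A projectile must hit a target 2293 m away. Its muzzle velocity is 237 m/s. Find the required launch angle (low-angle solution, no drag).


sin(2*theta) = R*g/v0^2 = 2293*9.81/237^2 = 0.400476, theta = arcsin(0.400476)/2 = 11.8°

11.8 degrees


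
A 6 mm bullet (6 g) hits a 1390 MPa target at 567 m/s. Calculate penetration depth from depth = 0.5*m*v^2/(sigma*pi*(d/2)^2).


A = pi*(d/2)^2 = pi*(6/2)^2 = 28.2743 mm^2
E = 0.5*m*v^2 = 0.5*0.006*567^2 = 964.467 J
depth = E/(sigma*A) = 964.467 J / (1390 MPa * 28.2743 mm^2) = 964.467/(1390 * 28.2743) m = 0.0245403 m ≈ 24.54 mm

24.54 mm


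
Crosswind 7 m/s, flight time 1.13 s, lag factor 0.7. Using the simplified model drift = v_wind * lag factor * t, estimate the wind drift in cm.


drift = v_wind * lag * t = 7 * 0.7 * 1.13 = 5.537 m ≈ 553.7 cm

553.7 cm


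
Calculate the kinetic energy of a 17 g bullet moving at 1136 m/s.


E = 0.5*m*v^2 = 0.5*0.017*1136^2 = 10969 J

10969 J


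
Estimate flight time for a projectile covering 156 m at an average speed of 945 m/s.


t = d/v = 156/945 = 0.1651 s

0.1651 s


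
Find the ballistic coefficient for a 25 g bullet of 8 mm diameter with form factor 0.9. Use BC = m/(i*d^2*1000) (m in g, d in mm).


BC = m/(i*d^2*1000) = 25/(0.9 * 8^2 * 1000) = 0.000434

0.000434


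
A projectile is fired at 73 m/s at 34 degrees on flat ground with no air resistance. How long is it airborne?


T = 2*v0*sin(theta)/g = 2*73*sin(34°)/9.81 = 8.322 s

8.322 s


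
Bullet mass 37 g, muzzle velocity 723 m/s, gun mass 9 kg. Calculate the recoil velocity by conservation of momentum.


v_recoil = m_p * v_p / m_gun = 0.037 * 723 / 9 = 2.972 m/s

2.972 m/s


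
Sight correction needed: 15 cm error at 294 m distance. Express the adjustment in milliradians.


1 mrad subtends 1 cm per 10 m of range, so adj = error_cm / (dist_m / 10) = 15 / (294/10) = 0.5102 mrad

0.5102 mrad


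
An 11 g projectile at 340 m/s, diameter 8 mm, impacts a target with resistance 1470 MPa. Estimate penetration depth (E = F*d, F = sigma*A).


A = pi*(d/2)^2 = pi*(8/2)^2 = 50.2655 mm^2
E = 0.5*m*v^2 = 0.5*0.011*340^2 = 635.8 J
depth = E/(sigma*A) = 635.8 J / (1470 MPa * 50.2655 mm^2) = 635.8/(1470 * 50.2655) m = 0.00860465 m ≈ 8.605 mm

8.605 mm


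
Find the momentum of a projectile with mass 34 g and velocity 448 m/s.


p = m*v = 0.034*448 = 15.23 kg·m/s

15.23 kg·m/s


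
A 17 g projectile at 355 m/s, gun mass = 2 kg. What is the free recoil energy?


v_r = m_p*v_p/m_gun = 0.017*355/2 = 3.0175 m/s, E_r = 0.5*m_gun*v_r^2 = 0.5*2*3.0175^2 = 9.105 J

9.105 J


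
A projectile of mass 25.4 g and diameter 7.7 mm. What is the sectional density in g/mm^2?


SD = m/d^2 = 25.4/7.7^2 = 0.4284 g/mm^2

0.4284 g/mm^2


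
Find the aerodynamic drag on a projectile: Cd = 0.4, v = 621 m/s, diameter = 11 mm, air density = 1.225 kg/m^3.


A = pi*(d/2)^2 = pi*(11/2000)^2 = 9.50332e-05 m^2
Fd = 0.5*Cd*rho*A*v^2 = 0.5*0.4*1.225*9.50332e-05*621^2 = 8.979 N

8.979 N


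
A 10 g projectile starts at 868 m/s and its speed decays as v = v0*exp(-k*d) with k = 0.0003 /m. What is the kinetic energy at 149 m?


v = v0*exp(-k*d) = 868*exp(-0.0003*149) = 830.055 m/s
E = 0.5*m*v^2 = 0.5*0.01*830.055^2 = 3445 J

3445 J


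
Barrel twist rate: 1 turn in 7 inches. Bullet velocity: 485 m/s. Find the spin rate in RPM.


twist_m = 7*0.0254 = 0.1778 m
spin = v/twist = 485/0.1778 = 2727.784 rev/s
RPM = spin*60 = 2727.784*60 ≈ 163667 RPM

163667 RPM


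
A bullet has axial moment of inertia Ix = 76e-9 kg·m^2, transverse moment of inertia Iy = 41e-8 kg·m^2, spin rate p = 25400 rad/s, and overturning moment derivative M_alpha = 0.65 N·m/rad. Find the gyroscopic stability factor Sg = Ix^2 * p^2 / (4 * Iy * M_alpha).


Sg = Ix^2 * p^2 / (4 * Iy * M_alpha) = (76e-9)^2 * 25400^2 / (4 * 41e-8 * 0.65) = 3.496

3.496


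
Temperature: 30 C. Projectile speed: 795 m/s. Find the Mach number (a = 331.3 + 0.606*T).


a = 331.3 + 0.606*(30) = 349.48 m/s
M = v/a = 795/349.48 = 2.275

2.275


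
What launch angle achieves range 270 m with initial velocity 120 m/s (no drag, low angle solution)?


sin(2*theta) = R*g/v0^2 = 270*9.81/120^2 = 0.183938, theta = arcsin(0.183938)/2 = 5.3°

5.3 degrees


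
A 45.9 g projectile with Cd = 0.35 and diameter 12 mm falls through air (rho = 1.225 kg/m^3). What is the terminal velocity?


A = pi*(d/2)^2 = pi*(12/2000)^2 = 1.13097e-04 m^2
vt = sqrt(2mg/(Cd*rho*A)) = sqrt(2*0.0459*9.81/(0.35 * 1.225 * 1.13097e-04)) = 136.3 m/s

136.3 m/s


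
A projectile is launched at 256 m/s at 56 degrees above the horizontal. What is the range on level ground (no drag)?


R = v0^2 * sin(2*theta) / g = 256^2 * sin(2*56°) / 9.81 = 6194 m

6194 m


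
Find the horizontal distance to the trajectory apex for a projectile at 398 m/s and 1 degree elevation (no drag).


R = v0^2*sin(2*theta)/g = 398^2*sin(2*1°)/9.81 = 563.529 m
apex_dist = R/2 = 563.529/2 = 281.8 m

281.8 m


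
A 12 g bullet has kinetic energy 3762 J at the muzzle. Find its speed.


v = sqrt(2*E/m) = sqrt(2*3762/0.012) = 791.8 m/s

791.8 m/s


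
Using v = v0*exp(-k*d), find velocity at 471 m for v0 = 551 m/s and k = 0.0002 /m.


v = v0*exp(-k*d) = 551*exp(-0.0002*471) = 501.5 m/s

501.5 m/s


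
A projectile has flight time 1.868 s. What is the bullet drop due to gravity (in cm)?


drop = 0.5*g*t^2 = 0.5*9.81*1.868^2 = 17.1156 m ≈ 1712 cm

1712 cm


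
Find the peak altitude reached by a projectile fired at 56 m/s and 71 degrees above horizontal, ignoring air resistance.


H = (v0*sin(theta))^2 / (2g) = (56*sin(71°))^2 / (2*9.81) = 142.9 m

142.9 m


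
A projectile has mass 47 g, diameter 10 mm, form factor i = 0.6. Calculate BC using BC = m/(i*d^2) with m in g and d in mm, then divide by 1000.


BC = m/(i*d^2*1000) = 47/(0.6 * 10^2 * 1000) = 0.0007833

0.0007833


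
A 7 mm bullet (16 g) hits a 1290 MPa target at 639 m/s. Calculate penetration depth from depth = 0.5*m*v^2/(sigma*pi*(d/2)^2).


A = pi*(d/2)^2 = pi*(7/2)^2 = 38.4845 mm^2
E = 0.5*m*v^2 = 0.5*0.016*639^2 = 3266.57 J
depth = E/(sigma*A) = 3266.57 J / (1290 MPa * 38.4845 mm^2) = 3266.57/(1290 * 38.4845) m = 0.0657985 m ≈ 65.8 mm

65.8 mm


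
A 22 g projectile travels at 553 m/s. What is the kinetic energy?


E = 0.5*m*v^2 = 0.5*0.022*553^2 = 3364 J

3364 J


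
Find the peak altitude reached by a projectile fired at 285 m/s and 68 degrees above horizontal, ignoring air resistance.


H = (v0*sin(theta))^2 / (2g) = (285*sin(68°))^2 / (2*9.81) = 3559 m

3559 m


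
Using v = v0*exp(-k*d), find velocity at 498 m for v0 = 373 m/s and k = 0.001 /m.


v = v0*exp(-k*d) = 373*exp(-0.001*498) = 226.7 m/s

226.7 m/s


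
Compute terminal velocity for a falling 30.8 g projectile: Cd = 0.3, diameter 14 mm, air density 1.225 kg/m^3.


A = pi*(d/2)^2 = pi*(14/2000)^2 = 1.53938e-04 m^2
vt = sqrt(2mg/(Cd*rho*A)) = sqrt(2*0.0308*9.81/(0.3 * 1.225 * 1.53938e-04)) = 103.4 m/s

103.4 m/s


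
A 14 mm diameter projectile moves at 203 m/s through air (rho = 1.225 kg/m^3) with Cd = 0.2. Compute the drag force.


A = pi*(d/2)^2 = pi*(14/2000)^2 = 1.53938e-04 m^2
Fd = 0.5*Cd*rho*A*v^2 = 0.5*0.2*1.225*1.53938e-04*203^2 = 0.7771 N

0.7771 N


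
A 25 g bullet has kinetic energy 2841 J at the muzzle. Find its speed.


v = sqrt(2*E/m) = sqrt(2*2841/0.025) = 476.7 m/s

476.7 m/s


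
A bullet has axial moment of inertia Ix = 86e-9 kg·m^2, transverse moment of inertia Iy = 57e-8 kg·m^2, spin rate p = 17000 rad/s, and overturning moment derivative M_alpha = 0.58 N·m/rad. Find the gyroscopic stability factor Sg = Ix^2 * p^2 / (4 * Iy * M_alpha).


Sg = Ix^2 * p^2 / (4 * Iy * M_alpha) = (86e-9)^2 * 17000^2 / (4 * 57e-8 * 0.58) = 1.616

1.616


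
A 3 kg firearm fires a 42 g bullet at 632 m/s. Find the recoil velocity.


v_recoil = m_p * v_p / m_gun = 0.042 * 632 / 3 = 8.848 m/s

8.848 m/s


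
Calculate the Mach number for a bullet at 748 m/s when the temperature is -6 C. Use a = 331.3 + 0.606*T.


a = 331.3 + 0.606*(-6) = 327.664 m/s
M = v/a = 748/327.664 = 2.283

2.283


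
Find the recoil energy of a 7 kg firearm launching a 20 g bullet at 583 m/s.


v_r = m_p*v_p/m_gun = 0.02*583/7 = 1.66571 m/s, E_r = 0.5*m_gun*v_r^2 = 0.5*7*1.66571^2 = 9.711 J

9.711 J


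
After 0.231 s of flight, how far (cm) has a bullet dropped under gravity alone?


drop = 0.5*g*t^2 = 0.5*9.81*0.231^2 = 0.261736 m ≈ 26.17 cm

26.17 cm


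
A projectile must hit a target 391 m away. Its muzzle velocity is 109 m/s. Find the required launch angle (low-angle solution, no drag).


sin(2*theta) = R*g/v0^2 = 391*9.81/109^2 = 0.322844, theta = arcsin(0.322844)/2 = 9.418°

9.418 degrees


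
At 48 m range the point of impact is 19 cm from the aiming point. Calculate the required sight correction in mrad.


1 mrad subtends 1 cm per 10 m of range, so adj = error_cm / (dist_m / 10) = 19 / (48/10) = 3.958 mrad

3.958 mrad


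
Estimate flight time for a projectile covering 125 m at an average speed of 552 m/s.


t = d/v = 125/552 = 0.2264 s

0.2264 s


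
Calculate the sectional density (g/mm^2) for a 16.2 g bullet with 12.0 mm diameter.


SD = m/d^2 = 16.2/12.0^2 = 0.1125 g/mm^2

0.1125 g/mm^2


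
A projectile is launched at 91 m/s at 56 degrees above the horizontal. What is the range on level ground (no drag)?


R = v0^2 * sin(2*theta) / g = 91^2 * sin(2*56°) / 9.81 = 782.7 m

782.7 m


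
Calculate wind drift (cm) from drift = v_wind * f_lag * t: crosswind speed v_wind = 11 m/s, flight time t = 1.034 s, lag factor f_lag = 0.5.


drift = v_wind * lag * t = 11 * 0.5 * 1.034 = 5.687 m ≈ 568.7 cm

568.7 cm


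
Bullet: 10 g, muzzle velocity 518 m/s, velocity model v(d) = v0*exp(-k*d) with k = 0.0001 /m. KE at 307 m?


v = v0*exp(-k*d) = 518*exp(-0.0001*307) = 502.339 m/s
E = 0.5*m*v^2 = 0.5*0.01*502.339^2 = 1262 J

1262 J


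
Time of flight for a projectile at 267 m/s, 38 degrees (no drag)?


T = 2*v0*sin(theta)/g = 2*267*sin(38°)/9.81 = 33.51 s

33.51 s


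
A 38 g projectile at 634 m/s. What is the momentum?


p = m*v = 0.038*634 = 24.09 kg·m/s

24.09 kg·m/s


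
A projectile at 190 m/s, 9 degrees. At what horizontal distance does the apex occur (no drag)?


R = v0^2*sin(2*theta)/g = 190^2*sin(2*9°)/9.81 = 1137.16 m
apex_dist = R/2 = 1137.16/2 = 568.6 m

568.6 m


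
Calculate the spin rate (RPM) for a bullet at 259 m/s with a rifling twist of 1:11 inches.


twist_m = 11*0.0254 = 0.2794 m
spin = v/twist = 259/0.2794 = 926.9864 rev/s
RPM = spin*60 = 926.9864*60 ≈ 55619 RPM

55619 RPM


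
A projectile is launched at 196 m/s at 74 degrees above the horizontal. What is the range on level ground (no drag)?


R = v0^2 * sin(2*theta) / g = 196^2 * sin(2*74°) / 9.81 = 2075 m

2075 m


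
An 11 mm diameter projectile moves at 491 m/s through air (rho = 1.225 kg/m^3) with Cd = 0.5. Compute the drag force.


A = pi*(d/2)^2 = pi*(11/2000)^2 = 9.50332e-05 m^2
Fd = 0.5*Cd*rho*A*v^2 = 0.5*0.5*1.225*9.50332e-05*491^2 = 7.016 N

7.016 N


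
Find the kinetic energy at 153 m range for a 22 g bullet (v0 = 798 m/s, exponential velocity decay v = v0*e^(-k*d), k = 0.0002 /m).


v = v0*exp(-k*d) = 798*exp(-0.0002*153) = 773.951 m/s
E = 0.5*m*v^2 = 0.5*0.022*773.951^2 = 6589 J

6589 J


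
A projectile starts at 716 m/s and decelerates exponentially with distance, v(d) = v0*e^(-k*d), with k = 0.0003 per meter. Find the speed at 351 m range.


v = v0*exp(-k*d) = 716*exp(-0.0003*351) = 644.4 m/s

644.4 m/s


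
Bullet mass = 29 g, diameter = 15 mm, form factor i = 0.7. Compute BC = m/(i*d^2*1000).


BC = m/(i*d^2*1000) = 29/(0.7 * 15^2 * 1000) = 0.0001841

0.0001841


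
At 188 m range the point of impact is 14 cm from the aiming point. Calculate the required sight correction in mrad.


1 mrad subtends 1 cm per 10 m of range, so adj = error_cm / (dist_m / 10) = 14 / (188/10) = 0.7447 mrad

0.7447 mrad


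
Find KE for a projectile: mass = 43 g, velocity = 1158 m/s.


E = 0.5*m*v^2 = 0.5*0.043*1158^2 = 28831 J

28831 J


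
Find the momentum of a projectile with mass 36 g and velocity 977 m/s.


p = m*v = 0.036*977 = 35.17 kg·m/s

35.17 kg·m/s


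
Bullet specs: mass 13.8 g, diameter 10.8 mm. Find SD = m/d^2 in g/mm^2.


SD = m/d^2 = 13.8/10.8^2 = 0.1183 g/mm^2

0.1183 g/mm^2


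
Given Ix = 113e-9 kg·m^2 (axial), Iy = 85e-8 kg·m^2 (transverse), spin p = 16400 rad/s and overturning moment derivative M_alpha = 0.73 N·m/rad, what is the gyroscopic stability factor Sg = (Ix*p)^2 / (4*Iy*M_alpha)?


Sg = Ix^2 * p^2 / (4 * Iy * M_alpha) = (113e-9)^2 * 16400^2 / (4 * 85e-8 * 0.73) = 1.384

1.384


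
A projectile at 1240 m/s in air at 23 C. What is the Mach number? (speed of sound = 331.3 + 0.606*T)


a = 331.3 + 0.606*(23) = 345.238 m/s
M = v/a = 1240/345.238 = 3.592

3.592


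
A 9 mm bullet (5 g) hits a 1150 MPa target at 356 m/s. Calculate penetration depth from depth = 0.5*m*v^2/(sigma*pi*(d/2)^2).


A = pi*(d/2)^2 = pi*(9/2)^2 = 63.6173 mm^2
E = 0.5*m*v^2 = 0.5*0.005*356^2 = 316.84 J
depth = E/(sigma*A) = 316.84 J / (1150 MPa * 63.6173 mm^2) = 316.84/(1150 * 63.6173) m = 0.00433079 m ≈ 4.331 mm

4.331 mm


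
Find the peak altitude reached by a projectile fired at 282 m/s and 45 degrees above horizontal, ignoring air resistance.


H = (v0*sin(theta))^2 / (2g) = (282*sin(45°))^2 / (2*9.81) = 2027 m

2027 m


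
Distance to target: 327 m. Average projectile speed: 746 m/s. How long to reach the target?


t = d/v = 327/746 = 0.4383 s

0.4383 s


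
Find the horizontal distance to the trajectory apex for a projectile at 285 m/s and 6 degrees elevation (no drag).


R = v0^2*sin(2*theta)/g = 285^2*sin(2*6°)/9.81 = 1721.47 m
apex_dist = R/2 = 1721.47/2 = 860.7 m

860.7 m


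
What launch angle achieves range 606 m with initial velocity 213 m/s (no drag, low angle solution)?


sin(2*theta) = R*g/v0^2 = 606*9.81/213^2 = 0.131034, theta = arcsin(0.131034)/2 = 3.765°

3.765 degrees


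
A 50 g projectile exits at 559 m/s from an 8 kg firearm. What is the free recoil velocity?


v_recoil = m_p * v_p / m_gun = 0.05 * 559 / 8 = 3.494 m/s

3.494 m/s


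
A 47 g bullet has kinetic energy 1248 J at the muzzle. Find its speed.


v = sqrt(2*E/m) = sqrt(2*1248/0.047) = 230.4 m/s

230.4 m/s


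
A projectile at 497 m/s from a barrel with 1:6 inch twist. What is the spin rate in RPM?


twist_m = 6*0.0254 = 0.1524 m
spin = v/twist = 497/0.1524 = 3261.155 rev/s
RPM = spin*60 = 3261.155*60 ≈ 195669 RPM

195669 RPM


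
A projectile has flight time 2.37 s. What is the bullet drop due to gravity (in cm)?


drop = 0.5*g*t^2 = 0.5*9.81*2.37^2 = 27.5509 m ≈ 2755 cm

2755 cm


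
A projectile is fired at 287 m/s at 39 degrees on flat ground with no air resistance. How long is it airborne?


T = 2*v0*sin(theta)/g = 2*287*sin(39°)/9.81 = 36.82 s

36.82 s


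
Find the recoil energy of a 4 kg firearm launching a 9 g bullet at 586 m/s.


v_r = m_p*v_p/m_gun = 0.009*586/4 = 1.3185 m/s, E_r = 0.5*m_gun*v_r^2 = 0.5*4*1.3185^2 = 3.477 J

3.477 J


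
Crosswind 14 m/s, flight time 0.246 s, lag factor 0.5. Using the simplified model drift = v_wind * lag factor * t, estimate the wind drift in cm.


drift = v_wind * lag * t = 14 * 0.5 * 0.246 = 1.722 m ≈ 172.2 cm

172.2 cm


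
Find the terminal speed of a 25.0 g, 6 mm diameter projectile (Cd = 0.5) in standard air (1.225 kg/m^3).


A = pi*(d/2)^2 = pi*(6/2000)^2 = 2.82743e-05 m^2
vt = sqrt(2mg/(Cd*rho*A)) = sqrt(2*0.025*9.81/(0.5 * 1.225 * 2.82743e-05)) = 168.3 m/s

168.3 m/s


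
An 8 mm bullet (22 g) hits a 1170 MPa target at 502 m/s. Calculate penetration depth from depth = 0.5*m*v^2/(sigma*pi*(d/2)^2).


A = pi*(d/2)^2 = pi*(8/2)^2 = 50.2655 mm^2
E = 0.5*m*v^2 = 0.5*0.022*502^2 = 2772.04 J
depth = E/(sigma*A) = 2772.04 J / (1170 MPa * 50.2655 mm^2) = 2772.04/(1170 * 50.2655) m = 0.0471351 m ≈ 47.14 mm

47.14 mm


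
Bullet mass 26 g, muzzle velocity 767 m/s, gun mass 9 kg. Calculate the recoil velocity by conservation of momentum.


v_recoil = m_p * v_p / m_gun = 0.026 * 767 / 9 = 2.216 m/s

2.216 m/s


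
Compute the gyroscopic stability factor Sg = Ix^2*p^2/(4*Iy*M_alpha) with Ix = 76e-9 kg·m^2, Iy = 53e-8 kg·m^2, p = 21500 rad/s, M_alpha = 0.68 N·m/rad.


Sg = Ix^2 * p^2 / (4 * Iy * M_alpha) = (76e-9)^2 * 21500^2 / (4 * 53e-8 * 0.68) = 1.852

1.852


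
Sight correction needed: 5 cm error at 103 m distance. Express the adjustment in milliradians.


1 mrad subtends 1 cm per 10 m of range, so adj = error_cm / (dist_m / 10) = 5 / (103/10) = 0.4854 mrad

0.4854 mrad


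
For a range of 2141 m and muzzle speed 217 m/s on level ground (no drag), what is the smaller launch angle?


sin(2*theta) = R*g/v0^2 = 2141*9.81/217^2 = 0.446032, theta = arcsin(0.446032)/2 = 13.24°

13.24 degrees


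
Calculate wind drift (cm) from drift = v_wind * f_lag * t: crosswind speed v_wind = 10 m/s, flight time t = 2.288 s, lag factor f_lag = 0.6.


drift = v_wind * lag * t = 10 * 0.6 * 2.288 = 13.728 m ≈ 1373 cm

1373 cm


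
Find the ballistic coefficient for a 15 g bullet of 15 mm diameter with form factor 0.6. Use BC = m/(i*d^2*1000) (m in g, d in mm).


BC = m/(i*d^2*1000) = 15/(0.6 * 15^2 * 1000) = 0.0001111

0.0001111


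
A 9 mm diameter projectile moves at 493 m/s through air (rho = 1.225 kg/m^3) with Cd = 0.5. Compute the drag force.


A = pi*(d/2)^2 = pi*(9/2000)^2 = 6.36173e-05 m^2
Fd = 0.5*Cd*rho*A*v^2 = 0.5*0.5*1.225*6.36173e-05*493^2 = 4.735 N

4.735 N


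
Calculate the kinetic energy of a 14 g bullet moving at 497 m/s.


E = 0.5*m*v^2 = 0.5*0.014*497^2 = 1729 J

1729 J


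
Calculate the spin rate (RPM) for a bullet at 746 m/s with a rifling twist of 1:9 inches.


twist_m = 9*0.0254 = 0.2286 m
spin = v/twist = 746/0.2286 = 3263.342 rev/s
RPM = spin*60 = 3263.342*60 ≈ 195801 RPM

195801 RPM


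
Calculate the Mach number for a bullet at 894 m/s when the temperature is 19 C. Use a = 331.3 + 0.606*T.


a = 331.3 + 0.606*(19) = 342.814 m/s
M = v/a = 894/342.814 = 2.608

2.608


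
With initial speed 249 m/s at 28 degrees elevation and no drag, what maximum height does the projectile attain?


H = (v0*sin(theta))^2 / (2g) = (249*sin(28°))^2 / (2*9.81) = 696.5 m

696.5 m


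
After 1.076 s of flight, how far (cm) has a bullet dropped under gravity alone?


drop = 0.5*g*t^2 = 0.5*9.81*1.076^2 = 5.67889 m ≈ 567.9 cm

567.9 cm


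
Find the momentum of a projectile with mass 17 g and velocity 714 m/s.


p = m*v = 0.017*714 = 12.14 kg·m/s

12.14 kg·m/s


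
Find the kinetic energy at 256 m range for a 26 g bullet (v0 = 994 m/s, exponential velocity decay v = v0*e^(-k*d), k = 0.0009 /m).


v = v0*exp(-k*d) = 994*exp(-0.0009*256) = 789.451 m/s
E = 0.5*m*v^2 = 0.5*0.026*789.451^2 = 8102 J

8102 J


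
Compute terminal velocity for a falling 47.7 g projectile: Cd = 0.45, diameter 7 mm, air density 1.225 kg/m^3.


A = pi*(d/2)^2 = pi*(7/2000)^2 = 3.84845e-05 m^2
vt = sqrt(2mg/(Cd*rho*A)) = sqrt(2*0.0477*9.81/(0.45 * 1.225 * 3.84845e-05)) = 210 m/s

210 m/s


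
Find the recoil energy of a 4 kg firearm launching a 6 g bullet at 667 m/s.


v_r = m_p*v_p/m_gun = 0.006*667/4 = 1.0005 m/s, E_r = 0.5*m_gun*v_r^2 = 0.5*4*1.0005^2 = 2.002 J

2.002 J


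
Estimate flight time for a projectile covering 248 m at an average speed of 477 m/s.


t = d/v = 248/477 = 0.5199 s

0.5199 s


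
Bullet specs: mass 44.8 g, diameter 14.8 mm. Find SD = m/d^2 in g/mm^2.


SD = m/d^2 = 44.8/14.8^2 = 0.2045 g/mm^2

0.2045 g/mm^2


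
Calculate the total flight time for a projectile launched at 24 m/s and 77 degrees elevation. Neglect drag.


T = 2*v0*sin(theta)/g = 2*24*sin(77°)/9.81 = 4.768 s

4.768 s


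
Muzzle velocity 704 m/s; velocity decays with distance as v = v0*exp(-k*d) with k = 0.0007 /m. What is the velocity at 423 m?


v = v0*exp(-k*d) = 704*exp(-0.0007*423) = 523.6 m/s

523.6 m/s


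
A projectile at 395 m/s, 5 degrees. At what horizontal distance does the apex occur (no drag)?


R = v0^2*sin(2*theta)/g = 395^2*sin(2*5°)/9.81 = 2761.82 m
apex_dist = R/2 = 2761.82/2 = 1381 m

1381 m


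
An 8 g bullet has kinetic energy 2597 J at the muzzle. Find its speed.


v = sqrt(2*E/m) = sqrt(2*2597/0.008) = 805.8 m/s

805.8 m/s


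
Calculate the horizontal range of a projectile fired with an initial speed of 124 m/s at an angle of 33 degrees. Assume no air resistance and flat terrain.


R = v0^2 * sin(2*theta) / g = 124^2 * sin(2*33°) / 9.81 = 1432 m

1432 m


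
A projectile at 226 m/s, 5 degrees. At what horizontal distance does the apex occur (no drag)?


R = v0^2*sin(2*theta)/g = 226^2*sin(2*5°)/9.81 = 904.103 m
apex_dist = R/2 = 904.103/2 = 452.1 m

452.1 m


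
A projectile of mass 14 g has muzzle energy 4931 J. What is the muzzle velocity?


v = sqrt(2*E/m) = sqrt(2*4931/0.014) = 839.3 m/s

839.3 m/s


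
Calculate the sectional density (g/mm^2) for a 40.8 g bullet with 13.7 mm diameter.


SD = m/d^2 = 40.8/13.7^2 = 0.2174 g/mm^2

0.2174 g/mm^2


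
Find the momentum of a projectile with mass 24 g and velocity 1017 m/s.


p = m*v = 0.024*1017 = 24.41 kg·m/s

24.41 kg·m/s


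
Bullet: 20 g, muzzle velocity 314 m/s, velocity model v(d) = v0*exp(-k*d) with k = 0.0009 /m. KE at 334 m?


v = v0*exp(-k*d) = 314*exp(-0.0009*334) = 232.477 m/s
E = 0.5*m*v^2 = 0.5*0.02*232.477^2 = 540.5 J

540.5 J


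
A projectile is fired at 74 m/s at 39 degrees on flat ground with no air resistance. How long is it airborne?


T = 2*v0*sin(theta)/g = 2*74*sin(39°)/9.81 = 9.494 s

9.494 s


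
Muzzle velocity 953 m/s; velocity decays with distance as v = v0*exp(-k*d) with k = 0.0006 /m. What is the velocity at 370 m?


v = v0*exp(-k*d) = 953*exp(-0.0006*370) = 763.3 m/s

763.3 m/s


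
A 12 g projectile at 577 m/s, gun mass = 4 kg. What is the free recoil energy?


v_r = m_p*v_p/m_gun = 0.012*577/4 = 1.731 m/s, E_r = 0.5*m_gun*v_r^2 = 0.5*4*1.731^2 = 5.993 J

5.993 J


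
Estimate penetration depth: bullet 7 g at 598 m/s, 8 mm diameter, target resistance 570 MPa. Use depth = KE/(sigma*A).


A = pi*(d/2)^2 = pi*(8/2)^2 = 50.2655 mm^2
E = 0.5*m*v^2 = 0.5*0.007*598^2 = 1251.61 J
depth = E/(sigma*A) = 1251.61 J / (570 MPa * 50.2655 mm^2) = 1251.61/(570 * 50.2655) m = 0.0436843 m ≈ 43.68 mm

43.68 mm


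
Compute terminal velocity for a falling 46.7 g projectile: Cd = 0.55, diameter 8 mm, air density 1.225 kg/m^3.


A = pi*(d/2)^2 = pi*(8/2000)^2 = 5.02655e-05 m^2
vt = sqrt(2mg/(Cd*rho*A)) = sqrt(2*0.0467*9.81/(0.55 * 1.225 * 5.02655e-05)) = 164.5 m/s

164.5 m/s


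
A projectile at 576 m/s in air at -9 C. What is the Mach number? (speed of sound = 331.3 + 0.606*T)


a = 331.3 + 0.606*(-9) = 325.846 m/s
M = v/a = 576/325.846 = 1.768

1.768


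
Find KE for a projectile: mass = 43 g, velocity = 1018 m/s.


E = 0.5*m*v^2 = 0.5*0.043*1018^2 = 22281 J

22281 J


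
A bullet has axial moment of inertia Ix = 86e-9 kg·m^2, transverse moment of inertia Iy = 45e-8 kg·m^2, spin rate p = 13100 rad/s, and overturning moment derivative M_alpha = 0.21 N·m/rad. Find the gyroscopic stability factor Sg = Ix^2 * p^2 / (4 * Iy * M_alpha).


Sg = Ix^2 * p^2 / (4 * Iy * M_alpha) = (86e-9)^2 * 13100^2 / (4 * 45e-8 * 0.21) = 3.358

3.358


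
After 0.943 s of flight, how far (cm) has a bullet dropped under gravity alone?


drop = 0.5*g*t^2 = 0.5*9.81*0.943^2 = 4.36177 m ≈ 436.2 cm

436.2 cm


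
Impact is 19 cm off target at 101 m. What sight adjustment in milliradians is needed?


1 mrad subtends 1 cm per 10 m of range, so adj = error_cm / (dist_m / 10) = 19 / (101/10) = 1.881 mrad

1.881 mrad


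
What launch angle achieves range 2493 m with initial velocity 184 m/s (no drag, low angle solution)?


sin(2*theta) = R*g/v0^2 = 2493*9.81/184^2 = 0.722363, theta = arcsin(0.722363)/2 = 23.12°

23.12 degrees


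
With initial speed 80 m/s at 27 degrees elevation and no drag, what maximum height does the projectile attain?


H = (v0*sin(theta))^2 / (2g) = (80*sin(27°))^2 / (2*9.81) = 67.23 m

67.23 m


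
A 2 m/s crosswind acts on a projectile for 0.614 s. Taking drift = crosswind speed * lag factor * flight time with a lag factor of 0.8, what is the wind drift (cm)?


drift = v_wind * lag * t = 2 * 0.8 * 0.614 = 0.9824 m ≈ 98.24 cm

98.24 cm


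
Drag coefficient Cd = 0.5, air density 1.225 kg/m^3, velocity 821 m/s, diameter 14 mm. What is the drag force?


A = pi*(d/2)^2 = pi*(14/2000)^2 = 1.53938e-04 m^2
Fd = 0.5*Cd*rho*A*v^2 = 0.5*0.5*1.225*1.53938e-04*821^2 = 31.78 N

31.78 N


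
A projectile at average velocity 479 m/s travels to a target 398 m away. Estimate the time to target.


t = d/v = 398/479 = 0.8309 s

0.8309 s


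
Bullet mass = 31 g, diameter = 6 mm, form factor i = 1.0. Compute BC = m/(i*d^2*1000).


BC = m/(i*d^2*1000) = 31/(1.0 * 6^2 * 1000) = 0.0008611

0.0008611


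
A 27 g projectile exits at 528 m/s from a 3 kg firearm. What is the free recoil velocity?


v_recoil = m_p * v_p / m_gun = 0.027 * 528 / 3 = 4.752 m/s

4.752 m/s


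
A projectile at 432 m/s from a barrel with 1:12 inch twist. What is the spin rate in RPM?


twist_m = 12*0.0254 = 0.3048 m
spin = v/twist = 432/0.3048 = 1417.323 rev/s
RPM = spin*60 = 1417.323*60 ≈ 85039 RPM

85039 RPM


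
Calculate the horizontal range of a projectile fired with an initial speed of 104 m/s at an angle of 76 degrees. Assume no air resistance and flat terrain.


R = v0^2 * sin(2*theta) / g = 104^2 * sin(2*76°) / 9.81 = 517.6 m

517.6 m


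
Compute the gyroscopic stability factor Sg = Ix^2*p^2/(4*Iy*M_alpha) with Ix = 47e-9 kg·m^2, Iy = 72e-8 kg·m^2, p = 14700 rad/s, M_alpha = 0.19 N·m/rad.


Sg = Ix^2 * p^2 / (4 * Iy * M_alpha) = (47e-9)^2 * 14700^2 / (4 * 72e-8 * 0.19) = 0.8723

0.8723


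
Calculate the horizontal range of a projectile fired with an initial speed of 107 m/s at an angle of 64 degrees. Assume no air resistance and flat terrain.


R = v0^2 * sin(2*theta) / g = 107^2 * sin(2*64°) / 9.81 = 919.7 m

919.7 m


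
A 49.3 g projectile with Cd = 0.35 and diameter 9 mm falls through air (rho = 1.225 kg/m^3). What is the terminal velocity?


A = pi*(d/2)^2 = pi*(9/2000)^2 = 6.36173e-05 m^2
vt = sqrt(2mg/(Cd*rho*A)) = sqrt(2*0.0493*9.81/(0.35 * 1.225 * 6.36173e-05)) = 188.3 m/s

188.3 m/s


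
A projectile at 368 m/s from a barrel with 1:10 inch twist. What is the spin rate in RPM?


twist_m = 10*0.0254 = 0.254 m
spin = v/twist = 368/0.254 = 1448.819 rev/s
RPM = spin*60 = 1448.819*60 ≈ 86929 RPM

86929 RPM


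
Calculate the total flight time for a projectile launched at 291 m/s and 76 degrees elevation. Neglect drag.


T = 2*v0*sin(theta)/g = 2*291*sin(76°)/9.81 = 57.56 s

57.56 s


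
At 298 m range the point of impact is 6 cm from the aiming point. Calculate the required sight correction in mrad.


1 mrad subtends 1 cm per 10 m of range, so adj = error_cm / (dist_m / 10) = 6 / (298/10) = 0.2013 mrad

0.2013 mrad


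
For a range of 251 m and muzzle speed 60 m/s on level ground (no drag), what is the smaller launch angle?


sin(2*theta) = R*g/v0^2 = 251*9.81/60^2 = 0.683975, theta = arcsin(0.683975)/2 = 21.58°

21.58 degrees


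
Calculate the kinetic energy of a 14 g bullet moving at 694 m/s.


E = 0.5*m*v^2 = 0.5*0.014*694^2 = 3371 J

3371 J


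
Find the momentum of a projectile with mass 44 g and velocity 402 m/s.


p = m*v = 0.044*402 = 17.69 kg·m/s

17.69 kg·m/s


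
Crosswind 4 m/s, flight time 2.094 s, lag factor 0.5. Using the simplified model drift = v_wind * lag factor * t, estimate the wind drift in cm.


drift = v_wind * lag * t = 4 * 0.5 * 2.094 = 4.188 m ≈ 418.8 cm

418.8 cm


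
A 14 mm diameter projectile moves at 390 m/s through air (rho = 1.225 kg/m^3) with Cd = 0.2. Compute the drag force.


A = pi*(d/2)^2 = pi*(14/2000)^2 = 1.53938e-04 m^2
Fd = 0.5*Cd*rho*A*v^2 = 0.5*0.2*1.225*1.53938e-04*390^2 = 2.868 N

2.868 N


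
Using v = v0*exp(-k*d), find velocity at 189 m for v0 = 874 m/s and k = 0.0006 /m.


v = v0*exp(-k*d) = 874*exp(-0.0006*189) = 780.3 m/s

780.3 m/s


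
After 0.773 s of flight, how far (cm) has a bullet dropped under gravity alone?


drop = 0.5*g*t^2 = 0.5*9.81*0.773^2 = 2.93088 m ≈ 293.1 cm

293.1 cm


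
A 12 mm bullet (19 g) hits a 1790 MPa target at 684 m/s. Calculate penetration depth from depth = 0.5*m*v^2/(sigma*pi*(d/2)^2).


A = pi*(d/2)^2 = pi*(12/2)^2 = 113.097 mm^2
E = 0.5*m*v^2 = 0.5*0.019*684^2 = 4444.63 J
depth = E/(sigma*A) = 4444.63 J / (1790 MPa * 113.097 mm^2) = 4444.63/(1790 * 113.097) m = 0.0219548 m ≈ 21.95 mm

21.95 mm


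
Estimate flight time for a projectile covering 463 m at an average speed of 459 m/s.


t = d/v = 463/459 = 1.009 s

1.009 s


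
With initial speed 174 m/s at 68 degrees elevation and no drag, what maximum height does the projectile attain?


H = (v0*sin(theta))^2 / (2g) = (174*sin(68°))^2 / (2*9.81) = 1327 m

1327 m


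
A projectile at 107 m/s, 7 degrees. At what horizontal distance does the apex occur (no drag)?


R = v0^2*sin(2*theta)/g = 107^2*sin(2*7°)/9.81 = 282.341 m
apex_dist = R/2 = 282.341/2 = 141.2 m

141.2 m


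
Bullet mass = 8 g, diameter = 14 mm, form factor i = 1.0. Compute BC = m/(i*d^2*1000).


BC = m/(i*d^2*1000) = 8/(1.0 * 14^2 * 1000) = 4.082e-05

4.082e-05


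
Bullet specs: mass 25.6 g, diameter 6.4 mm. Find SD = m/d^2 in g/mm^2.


SD = m/d^2 = 25.6/6.4^2 = 0.625 g/mm^2

0.625 g/mm^2


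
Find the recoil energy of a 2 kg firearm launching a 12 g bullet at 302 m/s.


v_r = m_p*v_p/m_gun = 0.012*302/2 = 1.812 m/s, E_r = 0.5*m_gun*v_r^2 = 0.5*2*1.812^2 = 3.283 J

3.283 J


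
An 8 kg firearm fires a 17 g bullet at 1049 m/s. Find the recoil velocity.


v_recoil = m_p * v_p / m_gun = 0.017 * 1049 / 8 = 2.229 m/s

2.229 m/s


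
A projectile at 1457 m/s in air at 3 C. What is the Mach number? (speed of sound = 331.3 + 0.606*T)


a = 331.3 + 0.606*(3) = 333.118 m/s
M = v/a = 1457/333.118 = 4.374

4.374


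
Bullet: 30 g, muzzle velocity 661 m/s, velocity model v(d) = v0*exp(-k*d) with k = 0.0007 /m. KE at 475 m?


v = v0*exp(-k*d) = 661*exp(-0.0007*475) = 474.022 m/s
E = 0.5*m*v^2 = 0.5*0.03*474.022^2 = 3370 J

3370 J


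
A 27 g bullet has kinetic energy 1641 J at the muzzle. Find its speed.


v = sqrt(2*E/m) = sqrt(2*1641/0.027) = 348.6 m/s

348.6 m/s


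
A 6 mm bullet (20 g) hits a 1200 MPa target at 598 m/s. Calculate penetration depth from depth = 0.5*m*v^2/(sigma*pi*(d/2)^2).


A = pi*(d/2)^2 = pi*(6/2)^2 = 28.2743 mm^2
E = 0.5*m*v^2 = 0.5*0.02*598^2 = 3576.04 J
depth = E/(sigma*A) = 3576.04 J / (1200 MPa * 28.2743 mm^2) = 3576.04/(1200 * 28.2743) m = 0.105397 m ≈ 105.4 mm

105.4 mm


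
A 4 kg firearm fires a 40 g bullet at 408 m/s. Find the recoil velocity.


v_recoil = m_p * v_p / m_gun = 0.04 * 408 / 4 = 4.08 m/s

4.08 m/s


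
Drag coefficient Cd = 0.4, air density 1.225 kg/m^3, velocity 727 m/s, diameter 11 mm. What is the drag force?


A = pi*(d/2)^2 = pi*(11/2000)^2 = 9.50332e-05 m^2
Fd = 0.5*Cd*rho*A*v^2 = 0.5*0.4*1.225*9.50332e-05*727^2 = 12.31 N

12.31 N


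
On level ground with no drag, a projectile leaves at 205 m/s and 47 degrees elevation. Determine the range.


R = v0^2 * sin(2*theta) / g = 205^2 * sin(2*47°) / 9.81 = 4273 m

4273 m


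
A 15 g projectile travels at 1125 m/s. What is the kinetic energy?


E = 0.5*m*v^2 = 0.5*0.015*1125^2 = 9492 J

9492 J


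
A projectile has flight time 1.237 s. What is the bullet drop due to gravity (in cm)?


drop = 0.5*g*t^2 = 0.5*9.81*1.237^2 = 7.50548 m ≈ 750.5 cm

750.5 cm


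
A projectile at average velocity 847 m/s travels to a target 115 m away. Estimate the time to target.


t = d/v = 115/847 = 0.1358 s

0.1358 s


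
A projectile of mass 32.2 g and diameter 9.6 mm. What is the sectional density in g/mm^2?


SD = m/d^2 = 32.2/9.6^2 = 0.3494 g/mm^2

0.3494 g/mm^2


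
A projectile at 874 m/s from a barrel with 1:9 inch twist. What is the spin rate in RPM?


twist_m = 9*0.0254 = 0.2286 m
spin = v/twist = 874/0.2286 = 3823.272 rev/s
RPM = spin*60 = 3823.272*60 ≈ 229396 RPM

229396 RPM


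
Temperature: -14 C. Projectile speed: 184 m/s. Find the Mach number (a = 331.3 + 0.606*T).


a = 331.3 + 0.606*(-14) = 322.816 m/s
M = v/a = 184/322.816 = 0.57

0.57


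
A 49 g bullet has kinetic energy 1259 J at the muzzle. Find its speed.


v = sqrt(2*E/m) = sqrt(2*1259/0.049) = 226.7 m/s

226.7 m/s


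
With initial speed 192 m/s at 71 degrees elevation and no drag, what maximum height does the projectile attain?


H = (v0*sin(theta))^2 / (2g) = (192*sin(71°))^2 / (2*9.81) = 1680 m

1680 m


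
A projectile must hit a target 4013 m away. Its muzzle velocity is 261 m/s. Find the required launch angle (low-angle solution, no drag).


sin(2*theta) = R*g/v0^2 = 4013*9.81/261^2 = 0.577906, theta = arcsin(0.577906)/2 = 17.65°

17.65 degrees


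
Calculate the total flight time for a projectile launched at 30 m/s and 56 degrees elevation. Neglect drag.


T = 2*v0*sin(theta)/g = 2*30*sin(56°)/9.81 = 5.071 s

5.071 s


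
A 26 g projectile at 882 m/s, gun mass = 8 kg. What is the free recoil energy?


v_r = m_p*v_p/m_gun = 0.026*882/8 = 2.8665 m/s, E_r = 0.5*m_gun*v_r^2 = 0.5*8*2.8665^2 = 32.87 J

32.87 J


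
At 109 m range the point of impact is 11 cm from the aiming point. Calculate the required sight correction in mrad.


1 mrad subtends 1 cm per 10 m of range, so adj = error_cm / (dist_m / 10) = 11 / (109/10) = 1.009 mrad

1.009 mrad


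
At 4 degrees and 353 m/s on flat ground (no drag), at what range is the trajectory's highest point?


R = v0^2*sin(2*theta)/g = 353^2*sin(2*4°)/9.81 = 1767.81 m
apex_dist = R/2 = 1767.81/2 = 883.9 m

883.9 m


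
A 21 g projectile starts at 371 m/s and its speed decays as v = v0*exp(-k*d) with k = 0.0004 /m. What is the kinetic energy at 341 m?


v = v0*exp(-k*d) = 371*exp(-0.0004*341) = 323.695 m/s
E = 0.5*m*v^2 = 0.5*0.021*323.695^2 = 1100 J

1100 J


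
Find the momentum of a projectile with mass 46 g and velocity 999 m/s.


p = m*v = 0.046*999 = 45.95 kg·m/s

45.95 kg·m/s


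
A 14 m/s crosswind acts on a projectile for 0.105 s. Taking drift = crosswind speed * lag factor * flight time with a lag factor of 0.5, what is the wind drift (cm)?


drift = v_wind * lag * t = 14 * 0.5 * 0.105 = 0.735 m ≈ 73.5 cm

73.5 cm
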